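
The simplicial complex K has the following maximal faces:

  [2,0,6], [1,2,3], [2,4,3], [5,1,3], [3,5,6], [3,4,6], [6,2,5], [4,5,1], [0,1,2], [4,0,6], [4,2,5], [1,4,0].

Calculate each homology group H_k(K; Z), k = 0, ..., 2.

Order the vertices as 0 < 1 < 2 < 3 < 4 < 5 < 6. Listing each simplex with vertices in this order, K has dimension 2 with simplices:

  0-simplices (7): [0], [1], [2], [3], [4], [5], [6]
  1-simplices (18): [0,1], [0,2], [0,4], [0,6], [1,2], [1,3], [1,4], [1,5], [2,3], [2,4], [2,5], [2,6], [3,4], [3,5], [3,6], [4,5], [4,6], [5,6]
  2-simplices (12): [0,1,2], [0,1,4], [0,2,6], [0,4,6], [1,2,3], [1,3,5], [1,4,5], [2,3,4], [2,4,5], [2,5,6], [3,4,6], [3,5,6]

giving chain groups C_0 ≅ Z^7, C_1 ≅ Z^18, C_2 ≅ Z^12.

Boundary ∂_1: C_1 → C_0 maps an edge to its endpoints' difference, ∂[p,q] = q − p. For instance
  ∂[2,6] = [6] − [2].
The 7×18 boundary matrix has rank 6 and Smith normal form diag(1,1,1,1,1,1).

∂_2: C_2 → C_1 sends each 2-simplex [p,q,r] to [q,r] − [p,r] + [p,q]. For instance
  ∂[0,1,2] = [1,2] − [0,2] + [0,1],
  ∂[2,3,4] = [3,4] − [2,4] + [2,3].
This gives a 18×12 integer matrix of rank 12; reducing to Smith normal form yields diagonal entries (1,1,1,1,1,1,1,1,1,1,1,2).

From H_k ≅ ker(∂_k) / im(∂_{k+1}) we obtain:

  H_0: rank C_0 − rank ∂_1 = 7 − 6 = 1, and the invariant factors of ∂_1 are all 1, so H_0 = Z.
  H_1: rank ker ∂_1 − rank ∂_2 = (18 − 6) − 12 = 0, and ∂_2 has invariant factor 2 > 1, so H_1 = Z/2.
  H_2: rank ker ∂_2 − rank ∂_3 = (12 − 12) − 0 = 0, and there is no ∂_3, so H_2 = 0.

As a check, the Euler characteristic is 7 − 18 + 12 = 1, which agrees with 1 − 0 + 0 = 1.

H_0 ≅ Z,  H_1 ≅ Z/2,  H_2 = 0.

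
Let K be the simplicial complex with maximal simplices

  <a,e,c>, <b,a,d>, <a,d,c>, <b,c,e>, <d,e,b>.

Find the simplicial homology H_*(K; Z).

H_0 ≅ Z,  H_1 ≅ Z,  H_2 = 0.

Fix the vertex order a < b < c < d < e and write every simplex with vertices in increasing order. Then dim K = 2 and the simplices of K are:

  0-simplices (5): a, b, c, d, e
  1-simplices (10): ab, ac, ad, ae, bc, bd, be, cd, ce, de
  2-simplices (5): abd, acd, ace, bce, bde

Hence C_0 ≅ Z^5, C_1 ≅ Z^10, C_2 ≅ Z^5.

∂_1: C_1 → C_0 maps an edge to its endpoints' difference, ∂[p,q] = q − p. For instance
  ∂bd = d − b.
The 5×10 boundary matrix has rank 4 and Smith normal form diag(1,1,1,1).

Boundary ∂_2: C_2 → C_1 acts by ∂[p,q,r] = [q,r] − [p,r] + [p,q]. For instance
  ∂bde = de − be + bd,
  ∂acd = cd − ad + ac.
The resulting 10×5 matrix has rank 5, and its Smith normal form has invariant factors (1,1,1,1,1).

Reading off H_k = ker ∂_k / im ∂_{k+1}:

  H_0: rank C_0 − rank ∂_1 = 5 − 4 = 1, and the invariant factors of ∂_1 are all 1, so H_0 ≅ Z.
  H_1: rank ker ∂_1 − rank ∂_2 = (10 − 4) − 5 = 1, and the invariant factors of ∂_2 are all 1, so H_1 ≅ Z.
  H_2: rank ker ∂_2 − rank ∂_3 = (5 − 5) − 0 = 0, and there is no ∂_3, so H_2 ≅ 0.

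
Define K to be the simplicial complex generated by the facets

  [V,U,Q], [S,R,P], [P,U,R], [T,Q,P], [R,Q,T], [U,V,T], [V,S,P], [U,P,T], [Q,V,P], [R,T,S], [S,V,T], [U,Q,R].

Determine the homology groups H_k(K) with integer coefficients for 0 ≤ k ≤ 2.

We work with the vertex ordering P < Q < R < S < T < U < V. The simplices of K, each written with vertices in increasing order, are:

  0-simplices (7): P, Q, R, S, T, U, V
  1-simplices (18): PQ, PR, PS, PT, PU, PV, QR, QT, QU, QV, RS, RT, RU, ST, SV, TU, TV, UV
  2-simplices (12): PQT, PQV, PRS, PRU, PSV, PTU, QRT, QRU, QUV, RST, STV, TUV

so the chain groups are C_0 ≅ Z^7, C_1 ≅ Z^18, C_2 ≅ Z^12.

Boundary ∂_1: C_1 → C_0 sends each edge [p,q] (with p < q) to q − p. For instance
  ∂RT = T − R.
This gives a 7×18 integer matrix of rank 6; reducing to Smith normal form yields diagonal entries (1,1,1,1,1,1).

Boundary ∂_2: C_2 → C_1 sends each 2-simplex [p,q,r] to [q,r] − [p,r] + [p,q]. For instance
  ∂QRU = RU − QU + QR,
  ∂PTU = TU − PU + PT.
This gives a 18×12 integer matrix of rank 12; reducing to Smith normal form yields diagonal entries (1,1,1,1,1,1,1,1,1,1,1,2).

Now H_k = ker ∂_k / im ∂_{k+1}, so:

  H_0: rank C_0 − rank ∂_1 = 7 − 6 = 1, and the invariant factors of ∂_1 are all 1, so H_0 ≅ Z.
  H_1: rank ker ∂_1 − rank ∂_2 = (18 − 6) − 12 = 0, and ∂_2 has invariant factor 2 > 1, so H_1 ≅ Z/2Z.
  H_2: rank ker ∂_2 − rank ∂_3 = (12 − 12) − 0 = 0, and there is no ∂_3, so H_2 ≅ 0.

As a check, the Euler characteristic is 7 − 18 + 12 = 1, which agrees with 1 − 0 + 0 = 1.

H_0 ≅ Z,  H_1 ≅ Z/2Z,  H_2 = 0.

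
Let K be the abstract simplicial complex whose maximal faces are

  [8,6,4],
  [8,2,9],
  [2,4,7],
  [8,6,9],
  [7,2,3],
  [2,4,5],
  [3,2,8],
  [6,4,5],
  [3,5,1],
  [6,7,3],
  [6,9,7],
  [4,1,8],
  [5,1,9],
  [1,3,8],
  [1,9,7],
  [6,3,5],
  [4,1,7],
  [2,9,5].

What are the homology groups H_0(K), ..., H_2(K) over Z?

H_0 ≅ Z,  H_1 ≅ Z^2,  H_2 ≅ Z.

Take the total order 1 < 2 < 3 < 4 < 5 < 6 < 7 < 8 < 9 on the vertex set. Then K (dimension 2) consists of the simplices:

  0-simplices (9): [1], [2], [3], [4], [5], [6], [7], [8], [9]
  1-simplices (27): (27 of them)
  2-simplices (18): [1,3,5], [1,3,8], [1,4,7], [1,4,8], [1,5,9], [1,7,9], [2,3,7], [2,3,8], [2,4,5], [2,4,7], [2,5,9], [2,8,9], [3,5,6], [3,6,7], [4,5,6], [4,6,8], [6,7,9], [6,8,9]

Hence C_0 ≅ Z^9, C_1 ≅ Z^27, C_2 ≅ Z^18.

Boundary ∂_1: C_1 → C_0 sends each edge [p,q] (with p < q) to q − p.
The 9×27 boundary matrix has rank 8 and Smith normal form diag(1,1,1,1,1,1,1,1).

Boundary ∂_2: C_2 → C_1 sends each 2-simplex [p,q,r] to [q,r] − [p,r] + [p,q]. For instance
  ∂[6,7,9] = [7,9] − [6,9] + [6,7],
  ∂[1,4,7] = [4,7] − [1,7] + [1,4].
The resulting 27×18 matrix has rank 17, and its Smith normal form has invariant factors (1,1,1,1,1,1,1,1,1,1,1,1,1,1,1,1,1).

From H_k ≅ ker(∂_k) / im(∂_{k+1}) we obtain:

  H_0: rank C_0 − rank ∂_1 = 9 − 8 = 1, and the invariant factors of ∂_1 are all 1, so H_0 ≅ Z.
  H_1: rank ker ∂_1 − rank ∂_2 = (27 − 8) − 17 = 2, and the invariant factors of ∂_2 are all 1, so H_1 ≅ Z^2.
  H_2: rank ker ∂_2 − rank ∂_3 = (18 − 17) − 0 = 1, and there is no ∂_3, so H_2 ≅ Z.

As a check, the Euler characteristic is 9 − 27 + 18 = 0, which agrees with 1 − 2 + 1 = 0.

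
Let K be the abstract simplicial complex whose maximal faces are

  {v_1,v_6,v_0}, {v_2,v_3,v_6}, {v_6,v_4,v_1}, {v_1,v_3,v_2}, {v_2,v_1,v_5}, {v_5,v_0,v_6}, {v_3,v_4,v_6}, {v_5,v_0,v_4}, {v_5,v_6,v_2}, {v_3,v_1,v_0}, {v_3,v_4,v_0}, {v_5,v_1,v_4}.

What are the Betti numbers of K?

b_0 = 1, b_1 = 0, b_2 = 0.

Order the vertices as v_0 < v_1 < v_2 < v_3 < v_4 < v_5 < v_6. Listing each simplex with vertices in this order, K has dimension 2 with simplices:

  0-simplices (7): [v_0], [v_1], [v_2], [v_3], [v_4], [v_5], [v_6]
  1-simplices (18): (18 of them)
  2-simplices (12): (12 of them)

so the chain groups are C_0 ≅ Z^7, C_1 ≅ Z^18, C_2 ≅ Z^12.

∂_1: C_1 → C_0 is given by ∂[p,q] = [q] − [p]. For instance
  ∂[v_1,v_2] = [v_2] − [v_1].
As a 7×18 matrix over Z this has rank 6, with invariant factors (1,1,1,1,1,1).

Boundary ∂_2: C_2 → C_1 maps a triangle to the signed sum of its edges. For instance
  ∂[v_2,v_3,v_6] = [v_3,v_6] − [v_2,v_6] + [v_2,v_3],
  ∂[v_1,v_4,v_5] = [v_4,v_5] − [v_1,v_5] + [v_1,v_4].
This gives a 18×12 integer matrix of rank 12; reducing to Smith normal form yields diagonal entries (1,1,1,1,1,1,1,1,1,1,1,2).

Reading off H_k = ker ∂_k / im ∂_{k+1}:

  H_0: rank C_0 − rank ∂_1 = 7 − 6 = 1, and the invariant factors of ∂_1 are all 1, so H_0 ≅ Z.
  H_1: rank ker ∂_1 − rank ∂_2 = (18 − 6) − 12 = 0, and ∂_2 has invariant factor 2 > 1, so H_1 ≅ Z/2.
  H_2: rank ker ∂_2 − rank ∂_3 = (12 − 12) − 0 = 0, and there is no ∂_3, so H_2 ≅ 0.

As a check, the Euler characteristic is 7 − 18 + 12 = 1, which agrees with 1 − 0 + 0 = 1.
(K is a triangulation of the real projective plane RP^2.)

Hence the Betti numbers are b_0 = 1, b_1 = 0, b_2 = 0.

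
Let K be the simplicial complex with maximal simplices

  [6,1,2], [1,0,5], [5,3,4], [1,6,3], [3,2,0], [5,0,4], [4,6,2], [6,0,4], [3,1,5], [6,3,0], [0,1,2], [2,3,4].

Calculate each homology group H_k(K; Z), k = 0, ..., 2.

Take the total order 0 < 1 < 2 < 3 < 4 < 5 < 6 on the vertex set. Then K (dimension 2) consists of the simplices:

  0-simplices (7): [0], [1], [2], [3], [4], [5], [6]
  1-simplices (18): [0,1], [0,2], [0,3], [0,4], [0,5], [0,6], [1,2], [1,3], [1,5], [1,6], [2,3], [2,4], [2,6], [3,4], [3,5], [3,6], [4,5], [4,6]
  2-simplices (12): [0,1,2], [0,1,5], [0,2,3], [0,3,6], [0,4,5], [0,4,6], [1,2,6], [1,3,5], [1,3,6], [2,3,4], [2,4,6], [3,4,5]

so the chain groups are C_0 ≅ Z^7, C_1 ≅ Z^18, C_2 ≅ Z^12.

∂_1: C_1 → C_0 is given by ∂[p,q] = [q] − [p].
The 7×18 boundary matrix has rank 6 and Smith normal form diag(1,1,1,1,1,1).

Boundary ∂_2: C_2 → C_1 maps a triangle to the signed sum of its edges. For instance
  ∂[1,2,6] = [2,6] − [1,6] + [1,2],
  ∂[0,3,6] = [3,6] − [0,6] + [0,3].
This gives a 18×12 integer matrix of rank 12; reducing to Smith normal form yields diagonal entries (1,1,1,1,1,1,1,1,1,1,1,2).

Reading off H_k = ker ∂_k / im ∂_{k+1}:

  H_0: rank C_0 − rank ∂_1 = 7 − 6 = 1, and the invariant factors of ∂_1 are all 1, so H_0 = Z.
  H_1: rank ker ∂_1 − rank ∂_2 = (18 − 6) − 12 = 0, and ∂_2 has invariant factor 2 > 1, so H_1 = Z/2.
  H_2: rank ker ∂_2 − rank ∂_3 = (12 − 12) − 0 = 0, and there is no ∂_3, so H_2 = 0.

As a check, the Euler characteristic is 7 − 18 + 12 = 1, which agrees with 1 − 0 + 0 = 1.

H_0 ≅ Z,  H_1 ≅ Z/2,  H_2 = 0.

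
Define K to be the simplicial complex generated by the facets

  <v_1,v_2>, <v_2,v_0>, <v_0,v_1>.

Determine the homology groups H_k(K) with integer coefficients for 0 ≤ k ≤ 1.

Order the vertices as v_0 < v_1 < v_2. Listing each simplex with vertices in this order, K has dimension 1 with simplices:

  0-simplices (3): [v_0], [v_1], [v_2]
  1-simplices (3): [v_0,v_1], [v_0,v_2], [v_1,v_2]

Hence C_0 ≅ Z^3, C_1 ≅ Z^3.

∂_1: C_1 → C_0 maps an edge to its endpoints' difference, ∂[p,q] = q − p. For instance
  ∂[v_0,v_2] = [v_2] − [v_0].
The resulting 3×3 matrix has rank 2, and its Smith normal form has invariant factors (1,1).

Reading off H_k = ker ∂_k / im ∂_{k+1}:

  H_0: rank C_0 − rank ∂_1 = 3 − 2 = 1, and the invariant factors of ∂_1 are all 1, so H_0 = Z.
  H_1: rank ker ∂_1 − rank ∂_2 = (3 − 2) − 0 = 1, and there is no ∂_2, so H_1 = Z.

H_0 ≅ Z,  H_1 ≅ Z.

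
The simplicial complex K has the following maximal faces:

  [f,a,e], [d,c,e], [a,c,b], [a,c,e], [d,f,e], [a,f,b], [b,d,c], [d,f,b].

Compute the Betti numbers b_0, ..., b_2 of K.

b_0 = 1, b_1 = 0, b_2 = 1.

We work with the vertex ordering a < b < c < d < e < f. The simplices of K, each written with vertices in increasing order, are:

  0-simplices (6): a, b, c, d, e, f
  1-simplices (12): ab, ac, ae, af, bc, bd, bf, cd, ce, de, df, ef
  2-simplices (8): abc, abf, ace, aef, bcd, bdf, cde, def

Hence C_0 ≅ Z^6, C_1 ≅ Z^12, C_2 ≅ Z^8.

The boundary map ∂_1: C_1 → C_0 is given by ∂[p,q] = [q] − [p]. For instance
  ∂ef = f − e.
The resulting 6×12 matrix has rank 5, and its Smith normal form has invariant factors (1,1,1,1,1).

∂_2: C_2 → C_1 acts by ∂[p,q,r] = [q,r] − [p,r] + [p,q]. For instance
  ∂def = ef − df + de,
  ∂bcd = cd − bd + bc.
The 12×8 boundary matrix has rank 7 and Smith normal form diag(1,1,1,1,1,1,1).

Reading off H_k = ker ∂_k / im ∂_{k+1}:

  H_0: rank C_0 − rank ∂_1 = 6 − 5 = 1, and the invariant factors of ∂_1 are all 1, so H_0 = Z.
  H_1: rank ker ∂_1 − rank ∂_2 = (12 − 5) − 7 = 0, and the invariant factors of ∂_2 are all 1, so H_1 = 0.
  H_2: rank ker ∂_2 − rank ∂_3 = (8 − 7) − 0 = 1, and there is no ∂_3, so H_2 = Z.

As a check, the Euler characteristic is 6 − 12 + 8 = 2, which agrees with 1 − 0 + 1 = 2.

Hence the Betti numbers are b_0 = 1, b_1 = 0, b_2 = 1.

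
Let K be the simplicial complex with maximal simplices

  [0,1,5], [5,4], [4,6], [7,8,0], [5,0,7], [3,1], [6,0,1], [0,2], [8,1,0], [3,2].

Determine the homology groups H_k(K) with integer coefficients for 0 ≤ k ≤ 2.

Take the total order 0 < 1 < 2 < 3 < 4 < 5 < 6 < 7 < 8 on the vertex set. Then K (dimension 2) consists of the simplices:

  0-simplices (9): [0], [1], [2], [3], [4], [5], [6], [7], [8]
  1-simplices (15): [0,1], [0,2], [0,5], [0,6], [0,7], [0,8], [1,3], [1,5], [1,6], [1,8], [2,3], [4,5], [4,6], [5,7], [7,8]
  2-simplices (5): [0,1,5], [0,1,6], [0,1,8], [0,5,7], [0,7,8]

so the chain groups are C_0 ≅ Z^9, C_1 ≅ Z^15, C_2 ≅ Z^5.

∂_1: C_1 → C_0 is given by ∂[p,q] = [q] − [p].
The resulting 9×15 matrix has rank 8, and its Smith normal form has invariant factors (1,1,1,1,1,1,1,1).

∂_2: C_2 → C_1 sends each 2-simplex [p,q,r] to [q,r] − [p,r] + [p,q]. For instance
  ∂[0,1,6] = [1,6] − [0,6] + [0,1],
  ∂[0,1,5] = [1,5] − [0,5] + [0,1].
The resulting 15×5 matrix has rank 5, and its Smith normal form has invariant factors (1,1,1,1,1).

Reading off H_k = ker ∂_k / im ∂_{k+1}:

  H_0: rank C_0 − rank ∂_1 = 9 − 8 = 1, and the invariant factors of ∂_1 are all 1, so H_0 = Z.
  H_1: rank ker ∂_1 − rank ∂_2 = (15 − 8) − 5 = 2, and the invariant factors of ∂_2 are all 1, so H_1 = Z^2.
  H_2: rank ker ∂_2 − rank ∂_3 = (5 − 5) − 0 = 0, and there is no ∂_3, so H_2 = 0.

As a check, the Euler characteristic is 9 − 15 + 5 = -1, which agrees with 1 − 2 + 0 = -1.

H_0 ≅ Z,  H_1 ≅ Z^2,  H_2 = 0.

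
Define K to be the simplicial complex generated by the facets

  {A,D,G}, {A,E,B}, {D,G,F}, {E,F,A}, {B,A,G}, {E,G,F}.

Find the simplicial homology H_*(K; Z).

Fix the vertex order A < B < D < E < F < G and write every simplex with vertices in increasing order. Then dim K = 2 and the simplices of K are:

  0-simplices (6): A, B, D, E, F, G
  1-simplices (12): AB, AD, AE, AF, AG, BE, BG, DF, DG, EF, EG, FG
  2-simplices (6): ABE, ABG, ADG, AEF, DFG, EFG

Hence C_0 ≅ Z^6, C_1 ≅ Z^12, C_2 ≅ Z^6.

Boundary ∂_1: C_1 → C_0 maps an edge to its endpoints' difference, ∂[p,q] = q − p.
The 6×12 boundary matrix has rank 5 and Smith normal form diag(1,1,1,1,1).

Boundary ∂_2: C_2 → C_1 sends each 2-simplex [p,q,r] to [q,r] − [p,r] + [p,q]. For instance
  ∂EFG = FG − EG + EF,
  ∂ADG = DG − AG + AD.
The 12×6 boundary matrix has rank 6 and Smith normal form diag(1,1,1,1,1,1).

Now H_k = ker ∂_k / im ∂_{k+1}, so:

  H_0: rank C_0 − rank ∂_1 = 6 − 5 = 1, and the invariant factors of ∂_1 are all 1, so H_0 ≅ Z.
  H_1: rank ker ∂_1 − rank ∂_2 = (12 − 5) − 6 = 1, and the invariant factors of ∂_2 are all 1, so H_1 ≅ Z.
  H_2: rank ker ∂_2 − rank ∂_3 = (6 − 6) − 0 = 0, and there is no ∂_3, so H_2 ≅ 0.

H_0 ≅ Z,  H_1 ≅ Z,  H_2 = 0.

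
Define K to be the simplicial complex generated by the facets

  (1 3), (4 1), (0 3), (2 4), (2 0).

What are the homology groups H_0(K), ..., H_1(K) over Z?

Fix the vertex order 0 < 1 < 2 < 3 < 4 and write every simplex with vertices in increasing order. Then dim K = 1 and the simplices of K are:

  0-simplices (5): [0], [1], [2], [3], [4]
  1-simplices (5): [0,2], [0,3], [1,3], [1,4], [2,4]

giving chain groups C_0 ≅ Z^5, C_1 ≅ Z^5.

Boundary ∂_1: C_1 → C_0 sends each edge [p,q] (with p < q) to q − p. For instance
  ∂[1,3] = [3] − [1].
This gives a 5×5 integer matrix of rank 4; reducing to Smith normal form yields diagonal entries (1,1,1,1).

Computing H_k = (kernel of ∂_k) / (image of ∂_{k+1}):

  H_0: rank C_0 − rank ∂_1 = 5 − 4 = 1, and the invariant factors of ∂_1 are all 1, so H_0 = Z.
  H_1: rank ker ∂_1 − rank ∂_2 = (5 − 4) − 0 = 1, and there is no ∂_2, so H_1 = Z.

H_0 = Z,  H_1 = Z.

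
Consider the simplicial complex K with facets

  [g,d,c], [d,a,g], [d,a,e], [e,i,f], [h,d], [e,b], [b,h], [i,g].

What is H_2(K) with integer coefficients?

We work with the vertex ordering a < b < c < d < e < f < g < h < i. The simplices of K, each written with vertices in increasing order, are:

  0-simplices (9): a, b, c, d, e, f, g, h, i
  1-simplices (14): ad, ae, ag, be, bh, cd, cg, de, dg, dh, ef, ei, fi, gi
  2-simplices (4): ade, adg, cdg, efi

Hence C_0 ≅ Z^9, C_1 ≅ Z^14, C_2 ≅ Z^4.

The boundary map ∂_1: C_1 → C_0 maps an edge to its endpoints' difference, ∂[p,q] = q − p.
The resulting 9×14 matrix has rank 8, and its Smith normal form has invariant factors (1,1,1,1,1,1,1,1).

Boundary ∂_2: C_2 → C_1 acts by ∂[p,q,r] = [q,r] − [p,r] + [p,q]. For instance
  ∂adg = dg − ag + ad,
  ∂cdg = dg − cg + cd.
As a 14×4 matrix over Z this has rank 4, with invariant factors (1,1,1,1).

Computing H_k = (kernel of ∂_k) / (image of ∂_{k+1}):

  H_2: rank ker ∂_2 − rank ∂_3 = (4 − 4) − 0 = 0, and there is no ∂_3, so H_2 = 0.

H_2 ≅ 0.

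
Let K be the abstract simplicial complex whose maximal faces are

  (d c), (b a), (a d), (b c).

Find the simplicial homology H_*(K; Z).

We work with the vertex ordering a < b < c < d. The simplices of K, each written with vertices in increasing order, are:

  0-simplices (4): a, b, c, d
  1-simplices (4): ab, ad, bc, cd

so the chain groups are C_0 ≅ Z^4, C_1 ≅ Z^4.

Boundary ∂_1: C_1 → C_0 is given by ∂[p,q] = [q] − [p].
The resulting 4×4 matrix has rank 3, and its Smith normal form has invariant factors (1,1,1).

Computing H_k = (kernel of ∂_k) / (image of ∂_{k+1}):

  H_0: rank C_0 − rank ∂_1 = 4 − 3 = 1, and the invariant factors of ∂_1 are all 1, so H_0 = Z.
  H_1: rank ker ∂_1 − rank ∂_2 = (4 − 3) − 0 = 1, and there is no ∂_2, so H_1 = Z.

As a check, the Euler characteristic is 4 − 4 = 0, which agrees with 1 − 1 = 0.
(K is a triangulation of the circle S^1.)

H_0 ≅ Z,  H_1 ≅ Z.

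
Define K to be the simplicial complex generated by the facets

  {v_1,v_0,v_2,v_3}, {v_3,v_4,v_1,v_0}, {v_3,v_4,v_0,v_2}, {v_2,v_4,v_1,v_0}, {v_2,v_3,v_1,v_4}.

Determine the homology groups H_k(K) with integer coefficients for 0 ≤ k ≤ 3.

Order the vertices as v_0 < v_1 < v_2 < v_3 < v_4. Listing each simplex with vertices in this order, K has dimension 3 with simplices:

  0-simplices (5): [v_0], [v_1], [v_2], [v_3], [v_4]
  1-simplices (10): [v_0,v_1], [v_0,v_2], [v_0,v_3], [v_0,v_4], [v_1,v_2], [v_1,v_3], [v_1,v_4], [v_2,v_3], [v_2,v_4], [v_3,v_4]
  2-simplices (10): [v_0,v_1,v_2], [v_0,v_1,v_3], [v_0,v_1,v_4], [v_0,v_2,v_3], [v_0,v_2,v_4], [v_0,v_3,v_4], [v_1,v_2,v_3], [v_1,v_2,v_4], [v_1,v_3,v_4], [v_2,v_3,v_4]
  3-simplices (5): [v_0,v_1,v_2,v_3], [v_0,v_1,v_2,v_4], [v_0,v_1,v_3,v_4], [v_0,v_2,v_3,v_4], [v_1,v_2,v_3,v_4]

giving chain groups C_0 ≅ Z^5, C_1 ≅ Z^10, C_2 ≅ Z^10, C_3 ≅ Z^5.

∂_1: C_1 → C_0 sends each edge [p,q] (with p < q) to q − p. For instance
  ∂[v_0,v_2] = [v_2] − [v_0].
As a 5×10 matrix over Z this has rank 4, with invariant factors (1,1,1,1).

Boundary ∂_2: C_2 → C_1 sends each 2-simplex [p,q,r] to [q,r] − [p,r] + [p,q]. For instance
  ∂[v_0,v_1,v_2] = [v_1,v_2] − [v_0,v_2] + [v_0,v_1],
  ∂[v_0,v_1,v_4] = [v_1,v_4] − [v_0,v_4] + [v_0,v_1].
The 10×10 boundary matrix has rank 6 and Smith normal form diag(1,1,1,1,1,1).

The boundary map ∂_3: C_3 → C_2 sends each 3-simplex σ to the alternating sum Σ_i (−1)^i (σ with its i-th vertex removed). For instance
  ∂[v_0,v_1,v_2,v_3] = [v_1,v_2,v_3] − [v_0,v_2,v_3] + [v_0,v_1,v_3] − [v_0,v_1,v_2],
  ∂[v_0,v_2,v_3,v_4] = [v_2,v_3,v_4] − [v_0,v_3,v_4] + [v_0,v_2,v_4] − [v_0,v_2,v_3].
This gives a 10×5 integer matrix of rank 4; reducing to Smith normal form yields diagonal entries (1,1,1,1).

Now H_k = ker ∂_k / im ∂_{k+1}, so:

  H_0: rank C_0 − rank ∂_1 = 5 − 4 = 1, and the invariant factors of ∂_1 are all 1, so H_0 ≅ Z.
  H_1: rank ker ∂_1 − rank ∂_2 = (10 − 4) − 6 = 0, and the invariant factors of ∂_2 are all 1, so H_1 ≅ 0.
  H_2: rank ker ∂_2 − rank ∂_3 = (10 − 6) − 4 = 0, and the invariant factors of ∂_3 are all 1, so H_2 ≅ 0.
  H_3: rank ker ∂_3 − rank ∂_4 = (5 − 4) − 0 = 1, and there is no ∂_4, so H_3 ≅ Z.

As a check, the Euler characteristic is 5 − 10 + 10 − 5 = 0, which agrees with 1 − 0 + 0 − 1 = 0.
(K is a triangulation of the 3-sphere S^3.)

H_0 ≅ Z,  H_1 = 0,  H_2 = 0,  H_3 ≅ Z.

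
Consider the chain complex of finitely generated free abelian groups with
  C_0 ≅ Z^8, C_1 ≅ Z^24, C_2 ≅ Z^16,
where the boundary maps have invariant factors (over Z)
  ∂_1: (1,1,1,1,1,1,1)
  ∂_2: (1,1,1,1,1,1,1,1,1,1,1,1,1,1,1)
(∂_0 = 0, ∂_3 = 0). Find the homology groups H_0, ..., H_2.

H_0 ≅ Z,  H_1 ≅ Z^2,  H_2 ≅ Z.

H_0: b_0 = 8 − 0 − 7 = 1; torsion from ∂_1 factors > 1: none. So H_0 ≅ Z.
H_1: b_1 = 24 − 7 − 15 = 2; torsion from ∂_2 factors > 1: none. So H_1 ≅ Z^2.
H_2: b_2 = 16 − 15 − 0 = 1; torsion from ∂_3 factors > 1: none. So H_2 ≅ Z.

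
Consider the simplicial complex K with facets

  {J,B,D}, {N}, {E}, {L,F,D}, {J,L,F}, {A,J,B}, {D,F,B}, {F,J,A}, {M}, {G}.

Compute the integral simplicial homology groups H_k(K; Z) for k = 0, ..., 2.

H_0 ≅ Z^5,  H_1 ≅ Z,  H_2 = 0.

Fix the vertex order A < B < D < E < F < G < J < L < M < N and write every simplex with vertices in increasing order. Then dim K = 2 and the simplices of K are:

  0-simplices (10): A, B, D, E, F, G, J, L, M, N
  1-simplices (12): AB, AF, AJ, BD, BF, BJ, DF, DJ, DL, FJ, FL, JL
  2-simplices (6): ABJ, AFJ, BDF, BDJ, DFL, FJL

giving chain groups C_0 ≅ Z^10, C_1 ≅ Z^12, C_2 ≅ Z^6.

∂_1: C_1 → C_0 is given by ∂[p,q] = [q] − [p].
As a 10×12 matrix over Z this has rank 5, with invariant factors (1,1,1,1,1).

∂_2: C_2 → C_1 maps a triangle to the signed sum of its edges. For instance
  ∂AFJ = FJ − AJ + AF,
  ∂BDJ = DJ − BJ + BD.
As a 12×6 matrix over Z this has rank 6, with invariant factors (1,1,1,1,1,1).

Now H_k = ker ∂_k / im ∂_{k+1}, so:

  H_0: rank C_0 − rank ∂_1 = 10 − 5 = 5, and the invariant factors of ∂_1 are all 1, so H_0 ≅ Z^5.
  H_1: rank ker ∂_1 − rank ∂_2 = (12 − 5) − 6 = 1, and the invariant factors of ∂_2 are all 1, so H_1 ≅ Z.
  H_2: rank ker ∂_2 − rank ∂_3 = (6 − 6) − 0 = 0, and there is no ∂_3, so H_2 ≅ 0.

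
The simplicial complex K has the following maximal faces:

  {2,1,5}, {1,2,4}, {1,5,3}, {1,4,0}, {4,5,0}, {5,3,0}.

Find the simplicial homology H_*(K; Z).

Take the total order 0 < 1 < 2 < 3 < 4 < 5 on the vertex set. Then K (dimension 2) consists of the simplices:

  0-simplices (6): [0], [1], [2], [3], [4], [5]
  1-simplices (12): [0,1], [0,3], [0,4], [0,5], [1,2], [1,3], [1,4], [1,5], [2,4], [2,5], [3,5], [4,5]
  2-simplices (6): [0,1,4], [0,3,5], [0,4,5], [1,2,4], [1,2,5], [1,3,5]

so the chain groups are C_0 ≅ Z^6, C_1 ≅ Z^12, C_2 ≅ Z^6.

Boundary ∂_1: C_1 → C_0 maps an edge to its endpoints' difference, ∂[p,q] = q − p.
The resulting 6×12 matrix has rank 5, and its Smith normal form has invariant factors (1,1,1,1,1).

Boundary ∂_2: C_2 → C_1 maps a triangle to the signed sum of its edges. For instance
  ∂[0,4,5] = [4,5] − [0,5] + [0,4],
  ∂[0,3,5] = [3,5] − [0,5] + [0,3].
As a 12×6 matrix over Z this has rank 6, with invariant factors (1,1,1,1,1,1).

Reading off H_k = ker ∂_k / im ∂_{k+1}:

  H_0: rank C_0 − rank ∂_1 = 6 − 5 = 1, and the invariant factors of ∂_1 are all 1, so H_0 = Z.
  H_1: rank ker ∂_1 − rank ∂_2 = (12 − 5) − 6 = 1, and the invariant factors of ∂_2 are all 1, so H_1 = Z.
  H_2: rank ker ∂_2 − rank ∂_3 = (6 − 6) − 0 = 0, and there is no ∂_3, so H_2 = 0.

H_0 = Z,  H_1 = Z,  H_2 = 0.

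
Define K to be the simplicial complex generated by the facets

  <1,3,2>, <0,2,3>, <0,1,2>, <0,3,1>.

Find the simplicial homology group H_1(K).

Take the total order 0 < 1 < 2 < 3 on the vertex set. Then K (dimension 2) consists of the simplices:

  0-simplices (4): [0], [1], [2], [3]
  1-simplices (6): [0,1], [0,2], [0,3], [1,2], [1,3], [2,3]
  2-simplices (4): [0,1,2], [0,1,3], [0,2,3], [1,2,3]

giving chain groups C_0 ≅ Z^4, C_1 ≅ Z^6, C_2 ≅ Z^4.

Boundary ∂_1: C_1 → C_0 maps an edge to its endpoints' difference, ∂[p,q] = q − p. For instance
  ∂[0,3] = [3] − [0].
As a 4×6 matrix over Z this has rank 3, with invariant factors (1,1,1).

Boundary ∂_2: C_2 → C_1 maps a triangle to the signed sum of its edges. For instance
  ∂[1,2,3] = [2,3] − [1,3] + [1,2],
  ∂[0,1,2] = [1,2] − [0,2] + [0,1].
This gives a 6×4 integer matrix of rank 3; reducing to Smith normal form yields diagonal entries (1,1,1).

Reading off H_k = ker ∂_k / im ∂_{k+1}:

  H_1: rank ker ∂_1 − rank ∂_2 = (6 − 3) − 3 = 0, and the invariant factors of ∂_2 are all 1, so H_1 = 0.

(K is a triangulation of the 2-sphere S^2.)

H_1 ≅ 0.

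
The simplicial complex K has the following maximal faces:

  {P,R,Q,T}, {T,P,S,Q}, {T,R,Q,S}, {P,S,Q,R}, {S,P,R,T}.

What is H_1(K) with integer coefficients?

H_1 ≅ 0.

We work with the vertex ordering P < Q < R < S < T. The simplices of K, each written with vertices in increasing order, are:

  0-simplices (5): P, Q, R, S, T
  1-simplices (10): PQ, PR, PS, PT, QR, QS, QT, RS, RT, ST
  2-simplices (10): PQR, PQS, PQT, PRS, PRT, PST, QRS, QRT, QST, RST
  3-simplices (5): PQRS, PQRT, PQST, PRST, QRST

so the chain groups are C_0 ≅ Z^5, C_1 ≅ Z^10, C_2 ≅ Z^10, C_3 ≅ Z^5.

The boundary map ∂_1: C_1 → C_0 is given by ∂[p,q] = [q] − [p]. For instance
  ∂QR = R − Q.
The resulting 5×10 matrix has rank 4, and its Smith normal form has invariant factors (1,1,1,1).

∂_2: C_2 → C_1 maps a triangle to the signed sum of its edges. For instance
  ∂PQS = QS − PS + PQ,
  ∂RST = ST − RT + RS.
This gives a 10×10 integer matrix of rank 6; reducing to Smith normal form yields diagonal entries (1,1,1,1,1,1).

The boundary map ∂_3: C_3 → C_2 sends each 3-simplex σ to the alternating sum Σ_i (−1)^i (σ with its i-th vertex removed). For instance
  ∂QRST = RST − QST + QRT − QRS,
  ∂PQST = QST − PST + PQT − PQS.
This gives a 10×5 integer matrix of rank 4; reducing to Smith normal form yields diagonal entries (1,1,1,1).

From H_k ≅ ker(∂_k) / im(∂_{k+1}) we obtain:

  H_1: rank ker ∂_1 − rank ∂_2 = (10 − 4) − 6 = 0, and the invariant factors of ∂_2 are all 1, so H_1 ≅ 0.

(K is a triangulation of the 3-sphere S^3.)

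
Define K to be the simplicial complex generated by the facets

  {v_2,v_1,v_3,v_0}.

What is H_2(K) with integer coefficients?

H_2 = 0.

K has 4 vertices, 6 edges, 4 triangles, 1 3-simplex.
rank ∂_2 = 3, rank ∂_3 = 1 ⇒ b_2 = 4 − 3 − 1 = 0; all invariant factors of ∂_3 are 1 so no torsion. So H_2 ≅ 0.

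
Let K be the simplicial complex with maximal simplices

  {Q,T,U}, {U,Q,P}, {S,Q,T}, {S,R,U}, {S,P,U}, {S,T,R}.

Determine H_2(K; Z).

We work with the vertex ordering P < Q < R < S < T < U. The simplices of K, each written with vertices in increasing order, are:

  0-simplices (6): P, Q, R, S, T, U
  1-simplices (12): PQ, PS, PU, QS, QT, QU, RS, RT, RU, ST, SU, TU
  2-simplices (6): PQU, PSU, QST, QTU, RST, RSU

so the chain groups are C_0 ≅ Z^6, C_1 ≅ Z^12, C_2 ≅ Z^6.

The boundary map ∂_1: C_1 → C_0 is given by ∂[p,q] = [q] − [p]. For instance
  ∂RU = U − R.
As a 6×12 matrix over Z this has rank 5, with invariant factors (1,1,1,1,1).

Boundary ∂_2: C_2 → C_1 acts by ∂[p,q,r] = [q,r] − [p,r] + [p,q]. For instance
  ∂RST = ST − RT + RS,
  ∂QST = ST − QT + QS.
As a 12×6 matrix over Z this has rank 6, with invariant factors (1,1,1,1,1,1).

Computing H_k = (kernel of ∂_k) / (image of ∂_{k+1}):

  H_2: rank ker ∂_2 − rank ∂_3 = (6 − 6) − 0 = 0, and there is no ∂_3, so H_2 ≅ 0.

(K is a triangulation of the cylinder S^1 x I.)

H_2 ≅ 0.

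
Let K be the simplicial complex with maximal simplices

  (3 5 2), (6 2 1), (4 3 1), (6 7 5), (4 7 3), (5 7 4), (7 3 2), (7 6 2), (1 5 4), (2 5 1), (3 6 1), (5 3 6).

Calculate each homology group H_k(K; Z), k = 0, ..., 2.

K has 7 vertices, 18 edges, 12 triangles.
rank ∂_0 = 0, rank ∂_1 = 6 ⇒ b_0 = 7 − 0 − 6 = 1; all invariant factors of ∂_1 are 1 so no torsion. So H_0 = Z.
rank ∂_1 = 6, rank ∂_2 = 12 ⇒ b_1 = 18 − 6 − 12 = 0; ∂_2 has invariant factor(s) [2] giving torsion. So H_1 = Z_2.
rank ∂_2 = 12, rank ∂_3 = 0 ⇒ b_2 = 12 − 12 − 0 = 0. So H_2 = 0.

H_0 = Z,  H_1 = Z_2,  H_2 = 0.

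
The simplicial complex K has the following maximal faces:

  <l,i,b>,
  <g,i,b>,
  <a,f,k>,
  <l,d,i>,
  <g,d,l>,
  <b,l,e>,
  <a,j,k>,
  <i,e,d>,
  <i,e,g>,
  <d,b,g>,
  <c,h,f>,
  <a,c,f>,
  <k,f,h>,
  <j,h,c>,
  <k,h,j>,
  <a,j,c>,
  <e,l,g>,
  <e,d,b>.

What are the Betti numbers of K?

Order the vertices as a < b < c < d < e < f < g < h < i < j < k < l. Listing each simplex with vertices in this order, K has dimension 2 with simplices:

  0-simplices (12): a, b, c, d, e, f, g, h, i, j, k, l
  1-simplices (27): ac, af, aj, ak, bd, be, bg, bi, bl, cf, ch, cj, de, dg, di, dl, eg, ei, el, fh, fk, gi, gl, hj, hk, il, jk
  2-simplices (18): acf, acj, afk, ajk, bde, bdg, bel, bgi, bil, cfh, chj, dei, dgl, dil, egi, egl, fhk, hjk

Hence C_0 ≅ Z^12, C_1 ≅ Z^27, C_2 ≅ Z^18.

∂_1: C_1 → C_0 maps an edge to its endpoints' difference, ∂[p,q] = q − p. For instance
  ∂ak = k − a.
This gives a 12×27 integer matrix of rank 10; reducing to Smith normal form yields diagonal entries (1,1,1,1,1,1,1,1,1,1).

The boundary map ∂_2: C_2 → C_1 maps a triangle to the signed sum of its edges. For instance
  ∂ajk = jk − ak + aj,
  ∂acf = cf − af + ac.
The resulting 27×18 matrix has rank 17, and its Smith normal form has invariant factors (1,1,1,1,1,1,1,1,1,1,1,1,1,1,1,1,2).

Reading off H_k = ker ∂_k / im ∂_{k+1}:

  H_0: rank C_0 − rank ∂_1 = 12 − 10 = 2, and the invariant factors of ∂_1 are all 1, so H_0 ≅ Z^2.
  H_1: rank ker ∂_1 − rank ∂_2 = (27 − 10) − 17 = 0, and ∂_2 has invariant factor 2 > 1, so H_1 ≅ Z/2.
  H_2: rank ker ∂_2 − rank ∂_3 = (18 − 17) − 0 = 1, and there is no ∂_3, so H_2 ≅ Z.

Hence the Betti numbers are b_0 = 2, b_1 = 0, b_2 = 1.

b_0 = 2, b_1 = 0, b_2 = 1.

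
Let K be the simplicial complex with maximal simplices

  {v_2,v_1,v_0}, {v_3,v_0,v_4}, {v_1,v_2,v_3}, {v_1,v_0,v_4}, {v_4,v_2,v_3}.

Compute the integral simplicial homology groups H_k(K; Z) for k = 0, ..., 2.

K has 5 vertices, 10 edges, 5 triangles.
rank ∂_0 = 0, rank ∂_1 = 4 ⇒ b_0 = 5 − 0 − 4 = 1; all invariant factors of ∂_1 are 1 so no torsion. So H_0 ≅ Z.
rank ∂_1 = 4, rank ∂_2 = 5 ⇒ b_1 = 10 − 4 − 5 = 1; all invariant factors of ∂_2 are 1 so no torsion. So H_1 ≅ Z.
rank ∂_2 = 5, rank ∂_3 = 0 ⇒ b_2 = 5 − 5 − 0 = 0. So H_2 ≅ 0.

H_0 = Z,  H_1 = Z,  H_2 = 0.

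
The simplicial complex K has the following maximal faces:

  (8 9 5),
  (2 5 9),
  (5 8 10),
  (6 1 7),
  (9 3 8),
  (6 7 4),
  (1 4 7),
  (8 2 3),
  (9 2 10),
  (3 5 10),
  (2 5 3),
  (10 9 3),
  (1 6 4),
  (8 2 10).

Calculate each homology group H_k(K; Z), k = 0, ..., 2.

H_0 = Z^2,  H_1 = Z/2,  H_2 = Z.

Fix the vertex order 1 < 2 < 3 < 4 < 5 < 6 < 7 < 8 < 9 < 10 and write every simplex with vertices in increasing order. Then dim K = 2 and the simplices of K are:

  0-simplices (10): [1], [2], [3], [4], [5], [6], [7], [8], [9], [10]
  1-simplices (21): [1,4], [1,6], [1,7], [2,3], [2,5], [2,8], [2,9], [2,10], [3,5], [3,8], [3,9], [3,10], [4,6], [4,7], [5,8], [5,9], [5,10], [6,7], [8,9], [8,10], [9,10]
  2-simplices (14): [1,4,6], [1,4,7], [1,6,7], [2,3,5], [2,3,8], [2,5,9], [2,8,10], [2,9,10], [3,5,10], [3,8,9], [3,9,10], [4,6,7], [5,8,9], [5,8,10]

giving chain groups C_0 ≅ Z^10, C_1 ≅ Z^21, C_2 ≅ Z^14.

∂_1: C_1 → C_0 maps an edge to its endpoints' difference, ∂[p,q] = q − p.
This gives a 10×21 integer matrix of rank 8; reducing to Smith normal form yields diagonal entries (1,1,1,1,1,1,1,1).

Boundary ∂_2: C_2 → C_1 maps a triangle to the signed sum of its edges. For instance
  ∂[2,5,9] = [5,9] − [2,9] + [2,5],
  ∂[2,8,10] = [8,10] − [2,10] + [2,8].
This gives a 21×14 integer matrix of rank 13; reducing to Smith normal form yields diagonal entries (1,1,1,1,1,1,1,1,1,1,1,1,2).

Reading off H_k = ker ∂_k / im ∂_{k+1}:

  H_0: rank C_0 − rank ∂_1 = 10 − 8 = 2, and the invariant factors of ∂_1 are all 1, so H_0 = Z^2.
  H_1: rank ker ∂_1 − rank ∂_2 = (21 − 8) − 13 = 0, and ∂_2 has invariant factor 2 > 1, so H_1 = Z/2.
  H_2: rank ker ∂_2 − rank ∂_3 = (14 − 13) − 0 = 1, and there is no ∂_3, so H_2 = Z.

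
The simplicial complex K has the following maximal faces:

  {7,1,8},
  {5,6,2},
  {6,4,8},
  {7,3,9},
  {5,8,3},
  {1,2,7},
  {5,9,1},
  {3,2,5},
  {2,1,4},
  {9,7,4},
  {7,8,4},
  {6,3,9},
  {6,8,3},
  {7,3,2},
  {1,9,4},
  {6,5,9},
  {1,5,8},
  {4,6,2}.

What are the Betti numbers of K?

K has 9 vertices, 27 edges, 18 triangles.
rank ∂_0 = 0, rank ∂_1 = 8 ⇒ b_0 = 9 − 0 − 8 = 1; all invariant factors of ∂_1 are 1 so no torsion. So H_0 ≅ Z.
rank ∂_1 = 8, rank ∂_2 = 18 ⇒ b_1 = 27 − 8 − 18 = 1; ∂_2 has invariant factor(s) [2] giving torsion. So H_1 ≅ Z ⊕ Z/2Z.
rank ∂_2 = 18, rank ∂_3 = 0 ⇒ b_2 = 18 − 18 − 0 = 0. So H_2 ≅ 0.

b_0 = 1, b_1 = 1, b_2 = 0.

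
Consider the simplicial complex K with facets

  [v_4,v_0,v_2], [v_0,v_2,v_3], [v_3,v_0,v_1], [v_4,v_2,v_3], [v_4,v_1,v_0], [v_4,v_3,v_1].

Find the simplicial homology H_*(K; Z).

H_0 = Z,  H_1 = 0,  H_2 = Z.

Order the vertices as v_0 < v_1 < v_2 < v_3 < v_4. Listing each simplex with vertices in this order, K has dimension 2 with simplices:

  0-simplices (5): [v_0], [v_1], [v_2], [v_3], [v_4]
  1-simplices (9): [v_0,v_1], [v_0,v_2], [v_0,v_3], [v_0,v_4], [v_1,v_3], [v_1,v_4], [v_2,v_3], [v_2,v_4], [v_3,v_4]
  2-simplices (6): [v_0,v_1,v_3], [v_0,v_1,v_4], [v_0,v_2,v_3], [v_0,v_2,v_4], [v_1,v_3,v_4], [v_2,v_3,v_4]

Hence C_0 ≅ Z^5, C_1 ≅ Z^9, C_2 ≅ Z^6.

Boundary ∂_1: C_1 → C_0 is given by ∂[p,q] = [q] − [p].
The resulting 5×9 matrix has rank 4, and its Smith normal form has invariant factors (1,1,1,1).

The boundary map ∂_2: C_2 → C_1 sends each 2-simplex [p,q,r] to [q,r] − [p,r] + [p,q]. For instance
  ∂[v_0,v_2,v_3] = [v_2,v_3] − [v_0,v_3] + [v_0,v_2],
  ∂[v_2,v_3,v_4] = [v_3,v_4] − [v_2,v_4] + [v_2,v_3].
This gives a 9×6 integer matrix of rank 5; reducing to Smith normal form yields diagonal entries (1,1,1,1,1).

From H_k ≅ ker(∂_k) / im(∂_{k+1}) we obtain:

  H_0: rank C_0 − rank ∂_1 = 5 − 4 = 1, and the invariant factors of ∂_1 are all 1, so H_0 ≅ Z.
  H_1: rank ker ∂_1 − rank ∂_2 = (9 − 4) − 5 = 0, and the invariant factors of ∂_2 are all 1, so H_1 ≅ 0.
  H_2: rank ker ∂_2 − rank ∂_3 = (6 − 5) − 0 = 1, and there is no ∂_3, so H_2 ≅ Z.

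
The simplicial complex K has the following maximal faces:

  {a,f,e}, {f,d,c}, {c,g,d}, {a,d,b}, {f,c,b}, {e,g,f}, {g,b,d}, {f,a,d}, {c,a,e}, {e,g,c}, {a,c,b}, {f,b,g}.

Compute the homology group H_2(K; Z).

H_2 ≅ 0.

Order the vertices as a < b < c < d < e < f < g. Listing each simplex with vertices in this order, K has dimension 2 with simplices:

  0-simplices (7): a, b, c, d, e, f, g
  1-simplices (18): ab, ac, ad, ae, af, bc, bd, bf, bg, cd, ce, cf, cg, df, dg, ef, eg, fg
  2-simplices (12): abc, abd, ace, adf, aef, bcf, bdg, bfg, cdf, cdg, ceg, efg

giving chain groups C_0 ≅ Z^7, C_1 ≅ Z^18, C_2 ≅ Z^12.

∂_1: C_1 → C_0 maps an edge to its endpoints' difference, ∂[p,q] = q − p. For instance
  ∂af = f − a.
The 7×18 boundary matrix has rank 6 and Smith normal form diag(1,1,1,1,1,1).

∂_2: C_2 → C_1 sends each 2-simplex [p,q,r] to [q,r] − [p,r] + [p,q]. For instance
  ∂bdg = dg − bg + bd,
  ∂ceg = eg − cg + ce.
The 18×12 boundary matrix has rank 12 and Smith normal form diag(1,1,1,1,1,1,1,1,1,1,1,2).

From H_k ≅ ker(∂_k) / im(∂_{k+1}) we obtain:

  H_2: rank ker ∂_2 − rank ∂_3 = (12 − 12) − 0 = 0, and there is no ∂_3, so H_2 ≅ 0.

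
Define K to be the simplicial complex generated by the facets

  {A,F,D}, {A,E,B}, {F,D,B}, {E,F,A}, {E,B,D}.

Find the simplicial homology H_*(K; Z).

H_0 ≅ Z,  H_1 ≅ Z,  H_2 = 0.

Order the vertices as A < B < D < E < F. Listing each simplex with vertices in this order, K has dimension 2 with simplices:

  0-simplices (5): A, B, D, E, F
  1-simplices (10): AB, AD, AE, AF, BD, BE, BF, DE, DF, EF
  2-simplices (5): ABE, ADF, AEF, BDE, BDF

Hence C_0 ≅ Z^5, C_1 ≅ Z^10, C_2 ≅ Z^5.

∂_1: C_1 → C_0 sends each edge [p,q] (with p < q) to q − p. For instance
  ∂EF = F − E.
This gives a 5×10 integer matrix of rank 4; reducing to Smith normal form yields diagonal entries (1,1,1,1).

∂_2: C_2 → C_1 maps a triangle to the signed sum of its edges. For instance
  ∂BDF = DF − BF + BD,
  ∂AEF = EF − AF + AE.
The 10×5 boundary matrix has rank 5 and Smith normal form diag(1,1,1,1,1).

Computing H_k = (kernel of ∂_k) / (image of ∂_{k+1}):

  H_0: rank C_0 − rank ∂_1 = 5 − 4 = 1, and the invariant factors of ∂_1 are all 1, so H_0 ≅ Z.
  H_1: rank ker ∂_1 − rank ∂_2 = (10 − 4) − 5 = 1, and the invariant factors of ∂_2 are all 1, so H_1 ≅ Z.
  H_2: rank ker ∂_2 − rank ∂_3 = (5 − 5) − 0 = 0, and there is no ∂_3, so H_2 ≅ 0.

(K is a triangulation of the Möbius band.)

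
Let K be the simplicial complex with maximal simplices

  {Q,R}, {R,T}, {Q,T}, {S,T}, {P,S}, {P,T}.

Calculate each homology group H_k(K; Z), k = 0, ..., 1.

H_0 ≅ Z,  H_1 ≅ Z^2.

We work with the vertex ordering P < Q < R < S < T. The simplices of K, each written with vertices in increasing order, are:

  0-simplices (5): P, Q, R, S, T
  1-simplices (6): PS, PT, QR, QT, RT, ST

Hence C_0 ≅ Z^5, C_1 ≅ Z^6.

Boundary ∂_1: C_1 → C_0 is given by ∂[p,q] = [q] − [p]. For instance
  ∂ST = T − S.
This gives a 5×6 integer matrix of rank 4; reducing to Smith normal form yields diagonal entries (1,1,1,1).

Now H_k = ker ∂_k / im ∂_{k+1}, so:

  H_0: rank C_0 − rank ∂_1 = 5 − 4 = 1, and the invariant factors of ∂_1 are all 1, so H_0 ≅ Z.
  H_1: rank ker ∂_1 − rank ∂_2 = (6 − 4) − 0 = 2, and there is no ∂_2, so H_1 ≅ Z^2.

As a check, the Euler characteristic is 5 − 6 = -1, which agrees with 1 − 2 = -1.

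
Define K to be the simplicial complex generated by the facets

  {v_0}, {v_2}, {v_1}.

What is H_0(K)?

H_0 ≅ Z^3.

We work with the vertex ordering v_0 < v_1 < v_2. The simplices of K, each written with vertices in increasing order, are:

  0-simplices (3): [v_0], [v_1], [v_2]

Hence C_0 ≅ Z^3.

Computing H_k = (kernel of ∂_k) / (image of ∂_{k+1}):

  H_0: rank C_0 − rank ∂_1 = 3 − 0 = 3, and there is no ∂_1, so H_0 = Z^3.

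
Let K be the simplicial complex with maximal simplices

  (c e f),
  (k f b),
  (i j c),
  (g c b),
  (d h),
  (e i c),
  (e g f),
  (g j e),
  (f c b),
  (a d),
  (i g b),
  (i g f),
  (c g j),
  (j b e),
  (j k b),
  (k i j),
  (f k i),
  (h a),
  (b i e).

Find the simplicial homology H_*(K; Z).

We work with the vertex ordering a < b < c < d < e < f < g < h < i < j < k. The simplices of K, each written with vertices in increasing order, are:

  0-simplices (11): a, b, c, d, e, f, g, h, i, j, k
  1-simplices (27): ad, ah, bc, be, bf, bg, bi, bj, bk, ce, cf, cg, ci, cj, dh, ef, eg, ei, ej, fg, fi, fk, gi, gj, ij, ik, jk
  2-simplices (16): bcf, bcg, bei, bej, bfk, bgi, bjk, cef, cei, cgj, cij, efg, egj, fgi, fik, ijk

giving chain groups C_0 ≅ Z^11, C_1 ≅ Z^27, C_2 ≅ Z^16.

∂_1: C_1 → C_0 is given by ∂[p,q] = [q] − [p]. For instance
  ∂ef = f − e.
This gives a 11×27 integer matrix of rank 9; reducing to Smith normal form yields diagonal entries (1,1,1,1,1,1,1,1,1).

Boundary ∂_2: C_2 → C_1 maps a triangle to the signed sum of its edges. For instance
  ∂efg = fg − eg + ef,
  ∂bcg = cg − bg + bc.
The 27×16 boundary matrix has rank 15 and Smith normal form diag(1,1,1,1,1,1,1,1,1,1,1,1,1,1,1).

Computing H_k = (kernel of ∂_k) / (image of ∂_{k+1}):

  H_0: rank C_0 − rank ∂_1 = 11 − 9 = 2, and the invariant factors of ∂_1 are all 1, so H_0 ≅ Z^2.
  H_1: rank ker ∂_1 − rank ∂_2 = (27 − 9) − 15 = 3, and the invariant factors of ∂_2 are all 1, so H_1 ≅ Z^3.
  H_2: rank ker ∂_2 − rank ∂_3 = (16 − 15) − 0 = 1, and there is no ∂_3, so H_2 ≅ Z.

(K is a triangulation of the disjoint union of the circle S^1 and the torus T^2.)

H_0 ≅ Z^2,  H_1 ≅ Z^3,  H_2 ≅ Z.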